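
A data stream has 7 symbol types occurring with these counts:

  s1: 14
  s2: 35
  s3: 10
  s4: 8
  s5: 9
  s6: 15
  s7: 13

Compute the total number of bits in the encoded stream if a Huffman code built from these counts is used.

Merge the two smallest weights repeatedly:
combine s4(8), s5(9) → 17
combine s3(10), s7(13) → 23
combine s1(14), s6(15) → 29
combine 17, 23 → 40
combine 29, s2(35) → 64
combine 40, 64 → 104
Total encoded bits = sum of merged weights = 17 + 23 + 29 + 40 + 64 + 104 = 277.

277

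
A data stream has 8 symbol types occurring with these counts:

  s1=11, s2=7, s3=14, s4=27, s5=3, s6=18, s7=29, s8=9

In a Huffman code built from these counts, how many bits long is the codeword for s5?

Huffman merges, smallest pair first:
combine s5(3), s2(7) → 10
combine s8(9), 10 → 19
combine s1(11), s3(14) → 25
combine s6(18), 19 → 37
combine 25, s4(27) → 52
combine s7(29), 37 → 66
combine 52, 66 → 118
s5 sits 5 levels below the root, so its codeword is 5 bits.

5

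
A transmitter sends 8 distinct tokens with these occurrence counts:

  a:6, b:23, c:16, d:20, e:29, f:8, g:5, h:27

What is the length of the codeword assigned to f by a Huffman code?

4

Repeatedly merge the two smallest:
combine g(5), a(6) → 11
combine f(8), 11 → 19
combine c(16), 19 → 35
combine d(20), b(23) → 43
combine h(27), e(29) → 56
combine 35, 43 → 78
combine 56, 78 → 134
f's leaf is at depth 4, giving a 4-bit codeword.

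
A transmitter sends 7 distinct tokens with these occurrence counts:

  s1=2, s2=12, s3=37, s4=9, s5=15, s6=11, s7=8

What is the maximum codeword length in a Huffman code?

5

Merge the two lowest-weight nodes at each step:
s1(2) + s7(8) → 10
s4(9) + 10 → 19
s6(11) + s2(12) → 23
s5(15) + 19 → 34
23 + 34 → 57
s3(37) + 57 → 94
The first pair merged (s1, s7) ends up deepest, at depth 5.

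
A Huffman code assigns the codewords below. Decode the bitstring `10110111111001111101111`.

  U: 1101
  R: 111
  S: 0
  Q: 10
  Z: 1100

QURZRUR

Read left to right; each codeword is recognised as soon as it completes (prefix code):
  10→Q | 1101→U | 111→R | 1100→Z | 111→R | 1101→U | 111→R
Decoded message: QURZRUR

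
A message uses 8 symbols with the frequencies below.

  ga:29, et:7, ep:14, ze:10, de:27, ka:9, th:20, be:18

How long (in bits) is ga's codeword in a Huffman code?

Huffman merges, smallest pair first:
combine et(7), ka(9) → 16
combine ze(10), ep(14) → 24
combine 16, be(18) → 34
combine th(20), 24 → 44
combine de(27), ga(29) → 56
combine 34, 44 → 78
combine 56, 78 → 134
ga sits 2 levels below the root, so its codeword is 2 bits.

2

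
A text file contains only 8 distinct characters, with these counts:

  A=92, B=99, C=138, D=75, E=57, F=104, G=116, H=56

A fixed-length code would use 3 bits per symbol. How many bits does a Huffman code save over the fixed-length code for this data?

25

Fixed-length: 3 bits × 737 symbols = 2211 bits.
Huffman merges:
H(56) + E(57) → 113
D(75) + A(92) → 167
B(99) + F(104) → 203
113 + G(116) → 229
C(138) + 167 → 305
203 + 229 → 432
305 + 432 → 737
Huffman total = 113 + 167 + 203 + 229 + 305 + 432 + 737 = 2186 bits.
Saving = 2211 − 2186 = 25 bits.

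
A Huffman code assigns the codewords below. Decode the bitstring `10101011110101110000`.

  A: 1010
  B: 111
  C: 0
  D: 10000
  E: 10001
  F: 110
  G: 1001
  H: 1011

AHFHD

Read left to right; each codeword is recognised as soon as it completes (prefix code):
  1010→A | 1011→H | 110→F | 1011→H | 10000→D
Decoded message: AHFHD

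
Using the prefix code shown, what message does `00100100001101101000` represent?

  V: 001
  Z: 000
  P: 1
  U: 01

VVZUPUPUZ

Read left to right; each codeword is recognised as soon as it completes (prefix code):
  001→V | 001→V | 000→Z | 01→U | 1→P | 01→U | 1→P | 01→U | 000→Z
Decoded message: VVZUPUPUZ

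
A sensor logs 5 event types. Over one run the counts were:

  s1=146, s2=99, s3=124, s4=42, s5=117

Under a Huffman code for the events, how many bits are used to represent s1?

2

Repeatedly merge the two smallest:
combine s4(42), s2(99) → 141
combine s5(117), s3(124) → 241
combine 141, s1(146) → 287
combine 241, 287 → 528
s1's leaf is at depth 2, giving a 2-bit codeword.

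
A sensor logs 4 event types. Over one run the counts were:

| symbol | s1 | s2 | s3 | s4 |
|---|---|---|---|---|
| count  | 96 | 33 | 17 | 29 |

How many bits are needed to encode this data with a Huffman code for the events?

300

Greedily combine the two least-frequent nodes:
s3(17) + s4(29) → 46
s2(33) + 46 → 79
79 + s1(96) → 175
Total encoded bits = sum of merged weights = 46 + 79 + 175 = 300.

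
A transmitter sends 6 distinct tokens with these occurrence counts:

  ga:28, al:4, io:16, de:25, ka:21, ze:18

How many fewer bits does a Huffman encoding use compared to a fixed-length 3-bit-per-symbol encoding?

Fixed-length: 3 bits × 112 symbols = 336 bits.
Huffman merges:
combine al(4), io(16) → 20
combine ze(18), 20 → 38
combine ka(21), de(25) → 46
combine ga(28), 38 → 66
combine 46, 66 → 112
Huffman total = 20 + 38 + 46 + 66 + 112 = 282 bits.
Saving = 336 − 282 = 54 bits.

54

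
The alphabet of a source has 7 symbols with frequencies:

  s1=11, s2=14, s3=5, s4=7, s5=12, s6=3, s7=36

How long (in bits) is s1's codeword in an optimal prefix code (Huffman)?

Repeatedly merge the two smallest:
combine s6(3), s3(5) → 8
combine s4(7), 8 → 15
combine s1(11), s5(12) → 23
combine s2(14), 15 → 29
combine 23, 29 → 52
combine s7(36), 52 → 88
s1's leaf is at depth 3, giving a 3-bit codeword.

3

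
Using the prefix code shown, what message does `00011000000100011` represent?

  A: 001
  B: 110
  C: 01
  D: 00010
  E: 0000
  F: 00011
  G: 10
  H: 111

FEAF

Read left to right; each codeword is recognised as soon as it completes (prefix code):
  00011→F | 0000→E | 001→A | 00011→F
Decoded message: FEAF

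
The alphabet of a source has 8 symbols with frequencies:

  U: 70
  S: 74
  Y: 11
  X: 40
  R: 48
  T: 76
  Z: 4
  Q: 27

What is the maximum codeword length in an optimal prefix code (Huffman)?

5

Merge the two lowest-weight nodes at each step:
Z(4) + Y(11) → 15
15 + Q(27) → 42
X(40) + 42 → 82
R(48) + U(70) → 118
S(74) + T(76) → 150
82 + 118 → 200
150 + 200 → 350
The rarest symbols sit at the bottom; the longest codeword is 5 bits.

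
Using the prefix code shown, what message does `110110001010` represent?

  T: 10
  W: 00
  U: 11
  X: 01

Read left to right; each codeword is recognised as soon as it completes (prefix code):
  11→U | 01→X | 10→T | 00→W | 10→T | 10→T
Decoded message: UXTWTT

UXTWTT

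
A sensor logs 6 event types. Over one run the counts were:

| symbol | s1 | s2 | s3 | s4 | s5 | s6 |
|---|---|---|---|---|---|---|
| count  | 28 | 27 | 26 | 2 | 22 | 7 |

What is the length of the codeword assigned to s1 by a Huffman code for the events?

Build the tree from the bottom:
combine s4(2), s6(7) → 9
combine 9, s5(22) → 31
combine s3(26), s2(27) → 53
combine s1(28), 31 → 59
combine 53, 59 → 112
s1's leaf is at depth 2, giving a 2-bit codeword.

2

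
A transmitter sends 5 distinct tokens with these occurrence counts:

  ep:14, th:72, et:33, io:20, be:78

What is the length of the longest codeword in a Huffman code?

Merge the two lowest-weight nodes at each step:
combine ep(14), io(20) → 34
combine et(33), 34 → 67
combine 67, th(72) → 139
combine be(78), 139 → 217
The first pair merged (ep, io) ends up deepest, at depth 4.

4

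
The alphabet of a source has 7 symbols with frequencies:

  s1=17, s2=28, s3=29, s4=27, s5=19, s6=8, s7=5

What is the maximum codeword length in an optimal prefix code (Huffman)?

Merge the two lowest-weight nodes at each step:
s7(5) + s6(8) → 13
13 + s1(17) → 30
s5(19) + s4(27) → 46
s2(28) + s3(29) → 57
30 + 46 → 76
57 + 76 → 133
The first pair merged (s7, s6) ends up deepest, at depth 4.

4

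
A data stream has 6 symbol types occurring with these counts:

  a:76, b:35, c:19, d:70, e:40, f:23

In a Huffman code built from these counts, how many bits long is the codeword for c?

3

Repeatedly merge the two smallest:
merge c(19) and f(23): 42
merge b(35) and e(40): 75
merge 42 and d(70): 112
merge 75 and a(76): 151
merge 112 and 151: 263
c sits 3 levels below the root, so its codeword is 3 bits.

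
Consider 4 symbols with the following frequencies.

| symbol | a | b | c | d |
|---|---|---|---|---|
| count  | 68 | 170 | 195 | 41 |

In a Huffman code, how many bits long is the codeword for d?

Build the tree from the bottom:
merge d(41) and a(68): 109
merge 109 and b(170): 279
merge c(195) and 279: 474
d sits 3 levels below the root, so its codeword is 3 bits.

3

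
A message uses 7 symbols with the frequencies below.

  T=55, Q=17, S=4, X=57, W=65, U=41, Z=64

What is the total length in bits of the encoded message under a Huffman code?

801

Build the Huffman tree bottom-up:
combine S(4), Q(17) → 21
combine 21, U(41) → 62
combine T(55), X(57) → 112
combine 62, Z(64) → 126
combine W(65), 112 → 177
combine 126, 177 → 303
Each symbol's bit-cost is frequency × depth; summing gives 801 bits (equivalently 21 + 62 + 112 + 126 + 177 + 303).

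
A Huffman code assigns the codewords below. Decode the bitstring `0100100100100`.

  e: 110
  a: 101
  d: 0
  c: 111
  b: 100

dbbbb

Read left to right; each codeword is recognised as soon as it completes (prefix code):
  0→d | 100→b | 100→b | 100→b | 100→b
Decoded message: dbbbb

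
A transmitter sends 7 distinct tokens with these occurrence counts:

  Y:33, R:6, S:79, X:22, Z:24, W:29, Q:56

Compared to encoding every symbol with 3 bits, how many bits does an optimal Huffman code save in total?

107

Fixed-length: 3 bits × 249 symbols = 747 bits.
Huffman merges:
merge R(6) and X(22): 28
merge Z(24) and 28: 52
merge W(29) and Y(33): 62
merge 52 and Q(56): 108
merge 62 and S(79): 141
merge 108 and 141: 249
Huffman total = 28 + 52 + 62 + 108 + 141 + 249 = 640 bits.
Saving = 747 − 640 = 107 bits.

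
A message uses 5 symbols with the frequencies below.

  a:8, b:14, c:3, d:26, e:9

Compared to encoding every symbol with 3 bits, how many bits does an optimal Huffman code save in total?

Fixed-length: 3 bits × 60 symbols = 180 bits.
Huffman merges:
combine c(3), a(8) → 11
combine e(9), 11 → 20
combine b(14), 20 → 34
combine d(26), 34 → 60
Huffman total = 11 + 20 + 34 + 60 = 125 bits.
Saving = 180 − 125 = 55 bits.

55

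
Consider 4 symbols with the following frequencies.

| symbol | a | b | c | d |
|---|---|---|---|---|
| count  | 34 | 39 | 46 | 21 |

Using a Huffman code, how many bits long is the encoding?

Build the Huffman tree bottom-up:
combine d(21), a(34) → 55
combine b(39), c(46) → 85
combine 55, 85 → 140
Total encoded bits = sum of merged weights = 55 + 85 + 140 = 280.

280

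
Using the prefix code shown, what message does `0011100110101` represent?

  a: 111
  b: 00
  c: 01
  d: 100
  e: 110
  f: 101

babef

Read left to right; each codeword is recognised as soon as it completes (prefix code):
  00→b | 111→a | 00→b | 110→e | 101→f
Decoded message: babef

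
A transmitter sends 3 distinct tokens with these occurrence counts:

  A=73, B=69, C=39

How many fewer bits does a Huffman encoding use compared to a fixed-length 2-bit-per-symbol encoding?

Fixed-length: 2 bits × 181 symbols = 362 bits.
Huffman merges:
combine C(39), B(69) → 108
combine A(73), 108 → 181
Huffman total = 108 + 181 = 289 bits.
Saving = 362 − 289 = 73 bits.

73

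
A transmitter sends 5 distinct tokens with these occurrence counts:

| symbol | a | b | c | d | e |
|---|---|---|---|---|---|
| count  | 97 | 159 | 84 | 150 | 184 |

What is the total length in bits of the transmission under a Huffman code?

Greedily combine the two least-frequent nodes:
merge c(84) and a(97): 181
merge d(150) and b(159): 309
merge 181 and e(184): 365
merge 309 and 365: 674
The encoded length is the sum of every internal node's weight: 181 + 309 + 365 + 674 = 1529 bits.

1529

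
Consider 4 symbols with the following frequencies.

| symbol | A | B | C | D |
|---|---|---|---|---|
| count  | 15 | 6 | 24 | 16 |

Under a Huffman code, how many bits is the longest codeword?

Merge the two lowest-weight nodes at each step:
combine B(6), A(15) → 21
combine D(16), 21 → 37
combine C(24), 37 → 61
The rarest symbols sit at the bottom; the longest codeword is 3 bits.

3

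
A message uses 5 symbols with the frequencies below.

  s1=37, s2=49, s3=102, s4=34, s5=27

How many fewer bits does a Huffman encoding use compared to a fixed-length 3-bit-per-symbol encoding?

204

Fixed-length: 3 bits × 249 symbols = 747 bits.
Huffman merges:
s5(27) + s4(34) → 61
s1(37) + s2(49) → 86
61 + 86 → 147
s3(102) + 147 → 249
Huffman total = 61 + 86 + 147 + 249 = 543 bits.
Saving = 747 − 543 = 204 bits.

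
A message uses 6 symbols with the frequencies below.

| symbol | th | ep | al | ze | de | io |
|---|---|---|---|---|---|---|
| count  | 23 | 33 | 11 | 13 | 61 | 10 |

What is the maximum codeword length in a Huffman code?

Merge the two lowest-weight nodes at each step:
io(10) + al(11) → 21
ze(13) + 21 → 34
th(23) + ep(33) → 56
34 + 56 → 90
de(61) + 90 → 151
The rarest symbols sit at the bottom; the longest codeword is 4 bits.

4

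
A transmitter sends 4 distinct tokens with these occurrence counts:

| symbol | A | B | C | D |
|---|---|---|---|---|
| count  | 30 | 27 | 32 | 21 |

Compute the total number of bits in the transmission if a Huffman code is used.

220

Greedily combine the two least-frequent nodes:
combine D(21), B(27) → 48
combine A(30), C(32) → 62
combine 48, 62 → 110
The encoded length is the sum of every internal node's weight: 48 + 62 + 110 = 220 bits.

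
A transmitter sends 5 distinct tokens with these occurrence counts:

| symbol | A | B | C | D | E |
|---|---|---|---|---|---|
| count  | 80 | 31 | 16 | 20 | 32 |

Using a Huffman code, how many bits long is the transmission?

377

Greedily combine the two least-frequent nodes:
C(16) + D(20) → 36
B(31) + E(32) → 63
36 + 63 → 99
A(80) + 99 → 179
The encoded length is the sum of every internal node's weight: 36 + 63 + 99 + 179 = 377 bits.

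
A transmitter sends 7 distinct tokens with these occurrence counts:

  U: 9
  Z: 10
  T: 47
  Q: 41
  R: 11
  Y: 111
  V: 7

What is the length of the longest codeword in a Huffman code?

Merge the two lowest-weight nodes at each step:
V(7) + U(9) → 16
Z(10) + R(11) → 21
16 + 21 → 37
37 + Q(41) → 78
T(47) + 78 → 125
Y(111) + 125 → 236
The first pair merged (V, U) ends up deepest, at depth 5.

5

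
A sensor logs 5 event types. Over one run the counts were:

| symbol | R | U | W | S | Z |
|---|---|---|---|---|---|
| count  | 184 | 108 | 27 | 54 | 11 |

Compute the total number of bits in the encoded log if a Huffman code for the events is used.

Build the Huffman tree bottom-up:
merge Z(11) and W(27): 38
merge 38 and S(54): 92
merge 92 and U(108): 200
merge R(184) and 200: 384
Each symbol's bit-cost is frequency × depth; summing gives 714 bits (equivalently 38 + 92 + 200 + 384).

714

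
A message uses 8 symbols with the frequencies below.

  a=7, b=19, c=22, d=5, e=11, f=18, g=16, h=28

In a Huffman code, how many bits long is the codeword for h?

Build the tree from the bottom:
combine d(5), a(7) → 12
combine e(11), 12 → 23
combine g(16), f(18) → 34
combine b(19), c(22) → 41
combine 23, h(28) → 51
combine 34, 41 → 75
combine 51, 75 → 126
The subtree containing h is merged 2 times, so code length = 2.

2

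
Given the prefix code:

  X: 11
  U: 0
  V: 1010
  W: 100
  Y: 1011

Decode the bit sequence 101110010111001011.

Read left to right; each codeword is recognised as soon as it completes (prefix code):
  1011→Y | 100→W | 1011→Y | 100→W | 1011→Y
Decoded message: YWYWY

YWYWY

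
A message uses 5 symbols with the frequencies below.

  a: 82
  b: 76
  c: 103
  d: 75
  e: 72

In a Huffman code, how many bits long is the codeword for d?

Build the tree from the bottom:
merge e(72) and d(75): 147
merge b(76) and a(82): 158
merge c(103) and 147: 250
merge 158 and 250: 408
d's leaf is at depth 3, giving a 3-bit codeword.

3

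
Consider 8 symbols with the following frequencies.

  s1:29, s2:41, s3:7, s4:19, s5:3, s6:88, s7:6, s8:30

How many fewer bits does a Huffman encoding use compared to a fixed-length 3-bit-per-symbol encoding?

116

Fixed-length: 3 bits × 223 symbols = 669 bits.
Huffman merges:
merge s5(3) and s7(6): 9
merge s3(7) and 9: 16
merge 16 and s4(19): 35
merge s1(29) and s8(30): 59
merge 35 and s2(41): 76
merge 59 and 76: 135
merge s6(88) and 135: 223
Huffman total = 9 + 16 + 35 + 59 + 76 + 135 + 223 = 553 bits.
Saving = 669 − 553 = 116 bits.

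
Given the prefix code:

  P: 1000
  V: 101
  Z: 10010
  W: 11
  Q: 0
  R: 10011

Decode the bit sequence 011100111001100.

Read left to right; each codeword is recognised as soon as it completes (prefix code):
  0→Q | 11→W | 10011→R | 10011→R | 0→Q | 0→Q
Decoded message: QWRRQQ

QWRRQQ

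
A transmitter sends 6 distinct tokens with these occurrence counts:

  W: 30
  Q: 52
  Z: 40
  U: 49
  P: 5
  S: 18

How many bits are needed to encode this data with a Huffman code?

464

Merge the two smallest weights repeatedly:
P(5) + S(18) → 23
23 + W(30) → 53
Z(40) + U(49) → 89
Q(52) + 53 → 105
89 + 105 → 194
Total encoded bits = sum of merged weights = 23 + 53 + 89 + 105 + 194 = 464.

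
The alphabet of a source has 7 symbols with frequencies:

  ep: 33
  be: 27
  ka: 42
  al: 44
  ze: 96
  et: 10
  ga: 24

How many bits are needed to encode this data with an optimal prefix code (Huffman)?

722

Greedily combine the two least-frequent nodes:
et(10) + ga(24) → 34
be(27) + ep(33) → 60
34 + ka(42) → 76
al(44) + 60 → 104
76 + ze(96) → 172
104 + 172 → 276
The encoded length is the sum of every internal node's weight: 34 + 60 + 76 + 104 + 172 + 276 = 722 bits.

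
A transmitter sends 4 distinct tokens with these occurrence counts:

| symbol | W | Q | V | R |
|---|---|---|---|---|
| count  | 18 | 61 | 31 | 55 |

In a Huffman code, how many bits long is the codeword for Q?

1

Repeatedly merge the two smallest:
combine W(18), V(31) → 49
combine 49, R(55) → 104
combine Q(61), 104 → 165
Q is a child of the root — depth 1, so its codeword is a single bit.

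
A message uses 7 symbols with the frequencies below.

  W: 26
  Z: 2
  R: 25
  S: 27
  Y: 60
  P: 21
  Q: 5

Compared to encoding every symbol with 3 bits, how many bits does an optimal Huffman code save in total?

85

Fixed-length: 3 bits × 166 symbols = 498 bits.
Huffman merges:
combine Z(2), Q(5) → 7
combine 7, P(21) → 28
combine R(25), W(26) → 51
combine S(27), 28 → 55
combine 51, 55 → 106
combine Y(60), 106 → 166
Huffman total = 7 + 28 + 51 + 55 + 106 + 166 = 413 bits.
Saving = 498 − 413 = 85 bits.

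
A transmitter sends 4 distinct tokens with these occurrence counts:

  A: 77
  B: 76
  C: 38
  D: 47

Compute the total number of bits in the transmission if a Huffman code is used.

476

Build the Huffman tree bottom-up:
C(38) + D(47) → 85
B(76) + A(77) → 153
85 + 153 → 238
The encoded length is the sum of every internal node's weight: 85 + 153 + 238 = 476 bits.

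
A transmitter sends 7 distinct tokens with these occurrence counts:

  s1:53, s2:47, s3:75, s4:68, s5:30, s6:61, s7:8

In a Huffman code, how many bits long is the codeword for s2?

Huffman merges, smallest pair first:
merge s7(8) and s5(30): 38
merge 38 and s2(47): 85
merge s1(53) and s6(61): 114
merge s4(68) and s3(75): 143
merge 85 and 114: 199
merge 143 and 199: 342
s2's leaf is at depth 3, giving a 3-bit codeword.

3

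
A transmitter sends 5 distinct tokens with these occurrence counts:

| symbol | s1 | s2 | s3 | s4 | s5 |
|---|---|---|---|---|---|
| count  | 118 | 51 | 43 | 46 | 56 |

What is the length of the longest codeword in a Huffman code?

3

Merge the two lowest-weight nodes at each step:
combine s3(43), s4(46) → 89
combine s2(51), s5(56) → 107
combine 89, 107 → 196
combine s1(118), 196 → 314
The rarest symbols sit at the bottom; the longest codeword is 3 bits.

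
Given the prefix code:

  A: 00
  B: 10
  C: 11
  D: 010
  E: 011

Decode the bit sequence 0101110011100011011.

Read left to right; each codeword is recognised as soon as it completes (prefix code):
  010→D | 11→C | 10→B | 011→E | 10→B | 00→A | 11→C | 011→E
Decoded message: DCBEBACE

DCBEBACE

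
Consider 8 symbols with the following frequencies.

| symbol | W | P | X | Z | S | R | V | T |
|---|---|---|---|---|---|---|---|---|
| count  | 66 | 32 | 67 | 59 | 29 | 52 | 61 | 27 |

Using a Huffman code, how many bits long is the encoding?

Merge the two smallest weights repeatedly:
combine T(27), S(29) → 56
combine P(32), R(52) → 84
combine 56, Z(59) → 115
combine V(61), W(66) → 127
combine X(67), 84 → 151
combine 115, 127 → 242
combine 151, 242 → 393
Each symbol's bit-cost is frequency × depth; summing gives 1168 bits (equivalently 56 + 84 + 115 + 127 + 151 + 242 + 393).

1168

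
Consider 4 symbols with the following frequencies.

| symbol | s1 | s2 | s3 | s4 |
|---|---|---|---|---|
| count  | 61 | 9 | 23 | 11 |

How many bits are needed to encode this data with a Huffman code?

167

Greedily combine the two least-frequent nodes:
s2(9) + s4(11) → 20
20 + s3(23) → 43
43 + s1(61) → 104
Total encoded bits = sum of merged weights = 20 + 43 + 104 = 167.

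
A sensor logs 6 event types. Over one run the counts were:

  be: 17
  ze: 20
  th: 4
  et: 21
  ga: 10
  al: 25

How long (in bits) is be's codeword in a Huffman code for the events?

3

Repeatedly merge the two smallest:
combine th(4), ga(10) → 14
combine 14, be(17) → 31
combine ze(20), et(21) → 41
combine al(25), 31 → 56
combine 41, 56 → 97
be's leaf is at depth 3, giving a 3-bit codeword.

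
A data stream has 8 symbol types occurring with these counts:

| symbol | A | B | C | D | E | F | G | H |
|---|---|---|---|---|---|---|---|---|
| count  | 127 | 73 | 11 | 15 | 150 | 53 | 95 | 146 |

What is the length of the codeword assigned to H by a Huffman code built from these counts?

Build the tree from the bottom:
C(11) + D(15) → 26
26 + F(53) → 79
B(73) + 79 → 152
G(95) + A(127) → 222
H(146) + E(150) → 296
152 + 222 → 374
296 + 374 → 670
H's leaf is at depth 2, giving a 2-bit codeword.

2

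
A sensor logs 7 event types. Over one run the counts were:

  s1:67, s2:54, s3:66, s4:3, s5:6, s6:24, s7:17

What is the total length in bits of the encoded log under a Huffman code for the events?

559

Build the Huffman tree bottom-up:
merge s4(3) and s5(6): 9
merge 9 and s7(17): 26
merge s6(24) and 26: 50
merge 50 and s2(54): 104
merge s3(66) and s1(67): 133
merge 104 and 133: 237
Total encoded bits = sum of merged weights = 9 + 26 + 50 + 104 + 133 + 237 = 559.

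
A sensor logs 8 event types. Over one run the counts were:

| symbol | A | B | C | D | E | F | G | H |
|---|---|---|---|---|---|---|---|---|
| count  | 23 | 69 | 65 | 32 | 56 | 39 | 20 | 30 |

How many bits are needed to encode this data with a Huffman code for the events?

Build the Huffman tree bottom-up:
G(20) + A(23) → 43
H(30) + D(32) → 62
F(39) + 43 → 82
E(56) + 62 → 118
C(65) + B(69) → 134
82 + 118 → 200
134 + 200 → 334
The encoded length is the sum of every internal node's weight: 43 + 62 + 82 + 118 + 134 + 200 + 334 = 973 bits.

973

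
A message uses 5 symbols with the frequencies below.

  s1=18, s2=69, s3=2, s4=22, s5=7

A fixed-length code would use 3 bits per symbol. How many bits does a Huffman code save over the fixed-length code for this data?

151

Fixed-length: 3 bits × 118 symbols = 354 bits.
Huffman merges:
merge s3(2) and s5(7): 9
merge 9 and s1(18): 27
merge s4(22) and 27: 49
merge 49 and s2(69): 118
Huffman total = 9 + 27 + 49 + 118 = 203 bits.
Saving = 354 − 203 = 151 bits.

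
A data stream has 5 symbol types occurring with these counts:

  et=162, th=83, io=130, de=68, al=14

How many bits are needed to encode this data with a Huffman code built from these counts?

996

Merge the two smallest weights repeatedly:
al(14) + de(68) → 82
82 + th(83) → 165
io(130) + et(162) → 292
165 + 292 → 457
Total encoded bits = sum of merged weights = 82 + 165 + 292 + 457 = 996.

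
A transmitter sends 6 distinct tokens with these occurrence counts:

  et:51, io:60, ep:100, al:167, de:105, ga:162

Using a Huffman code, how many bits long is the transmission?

1606

Greedily combine the two least-frequent nodes:
et(51) + io(60) → 111
ep(100) + de(105) → 205
111 + ga(162) → 273
al(167) + 205 → 372
273 + 372 → 645
Each symbol's bit-cost is frequency × depth; summing gives 1606 bits (equivalently 111 + 205 + 273 + 372 + 645).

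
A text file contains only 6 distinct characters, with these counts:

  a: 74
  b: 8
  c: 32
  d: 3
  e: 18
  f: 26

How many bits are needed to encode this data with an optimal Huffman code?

Merge the two smallest weights repeatedly:
d(3) + b(8) → 11
11 + e(18) → 29
f(26) + 29 → 55
c(32) + 55 → 87
a(74) + 87 → 161
Total encoded bits = sum of merged weights = 11 + 29 + 55 + 87 + 161 = 343.

343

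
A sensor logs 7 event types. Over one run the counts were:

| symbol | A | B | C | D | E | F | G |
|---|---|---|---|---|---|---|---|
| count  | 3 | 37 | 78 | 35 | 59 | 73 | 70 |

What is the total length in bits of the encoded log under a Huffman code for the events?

952

Build the Huffman tree bottom-up:
A(3) + D(35) → 38
B(37) + 38 → 75
E(59) + G(70) → 129
F(73) + 75 → 148
C(78) + 129 → 207
148 + 207 → 355
Total encoded bits = sum of merged weights = 38 + 75 + 129 + 148 + 207 + 355 = 952.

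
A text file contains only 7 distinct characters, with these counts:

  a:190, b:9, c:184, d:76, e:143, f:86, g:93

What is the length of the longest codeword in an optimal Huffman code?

Merge the two lowest-weight nodes at each step:
combine b(9), d(76) → 85
combine 85, f(86) → 171
combine g(93), e(143) → 236
combine 171, c(184) → 355
combine a(190), 236 → 426
combine 355, 426 → 781
The rarest symbols sit at the bottom; the longest codeword is 4 bits.

4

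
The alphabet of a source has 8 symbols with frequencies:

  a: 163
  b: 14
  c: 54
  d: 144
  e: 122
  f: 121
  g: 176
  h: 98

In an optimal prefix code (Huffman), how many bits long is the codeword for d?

Build the tree from the bottom:
b(14) + c(54) → 68
68 + h(98) → 166
f(121) + e(122) → 243
d(144) + a(163) → 307
166 + g(176) → 342
243 + 307 → 550
342 + 550 → 892
d sits 3 levels below the root, so its codeword is 3 bits.

3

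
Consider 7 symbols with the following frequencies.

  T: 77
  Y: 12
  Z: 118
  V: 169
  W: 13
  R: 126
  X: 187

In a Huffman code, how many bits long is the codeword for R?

2

Build the tree from the bottom:
merge Y(12) and W(13): 25
merge 25 and T(77): 102
merge 102 and Z(118): 220
merge R(126) and V(169): 295
merge X(187) and 220: 407
merge 295 and 407: 702
The subtree containing R is merged 2 times, so code length = 2.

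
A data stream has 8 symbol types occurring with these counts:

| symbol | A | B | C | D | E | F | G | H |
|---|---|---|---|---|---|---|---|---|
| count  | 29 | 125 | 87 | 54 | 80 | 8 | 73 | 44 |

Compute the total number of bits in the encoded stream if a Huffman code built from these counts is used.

1406

Merge the two smallest weights repeatedly:
F(8) + A(29) → 37
37 + H(44) → 81
D(54) + G(73) → 127
E(80) + 81 → 161
C(87) + B(125) → 212
127 + 161 → 288
212 + 288 → 500
Each symbol's bit-cost is frequency × depth; summing gives 1406 bits (equivalently 37 + 81 + 127 + 161 + 212 + 288 + 500).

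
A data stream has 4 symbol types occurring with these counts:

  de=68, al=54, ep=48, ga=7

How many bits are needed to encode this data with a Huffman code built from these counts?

Merge the two smallest weights repeatedly:
ga(7) + ep(48) → 55
al(54) + 55 → 109
de(68) + 109 → 177
Each symbol's bit-cost is frequency × depth; summing gives 341 bits (equivalently 55 + 109 + 177).

341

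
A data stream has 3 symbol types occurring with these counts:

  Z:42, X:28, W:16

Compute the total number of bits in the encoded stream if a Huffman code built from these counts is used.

Build the Huffman tree bottom-up:
merge W(16) and X(28): 44
merge Z(42) and 44: 86
The encoded length is the sum of every internal node's weight: 44 + 86 = 130 bits.

130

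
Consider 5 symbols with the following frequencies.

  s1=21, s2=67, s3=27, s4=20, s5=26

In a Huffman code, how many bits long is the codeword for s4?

3

Repeatedly merge the two smallest:
s4(20) + s1(21) → 41
s5(26) + s3(27) → 53
41 + 53 → 94
s2(67) + 94 → 161
s4 sits 3 levels below the root, so its codeword is 3 bits.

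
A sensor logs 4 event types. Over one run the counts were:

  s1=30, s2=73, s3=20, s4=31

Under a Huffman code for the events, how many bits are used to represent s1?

Build the tree from the bottom:
combine s3(20), s1(30) → 50
combine s4(31), 50 → 81
combine s2(73), 81 → 154
s1's leaf is at depth 3, giving a 3-bit codeword.

3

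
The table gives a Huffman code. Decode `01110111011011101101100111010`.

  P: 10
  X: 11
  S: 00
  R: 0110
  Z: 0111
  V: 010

ZZRXPXRZV

Read left to right; each codeword is recognised as soon as it completes (prefix code):
  0111→Z | 0111→Z | 0110→R | 11→X | 10→P | 11→X | 0110→R | 0111→Z | 010→V
Decoded message: ZZRXPXRZV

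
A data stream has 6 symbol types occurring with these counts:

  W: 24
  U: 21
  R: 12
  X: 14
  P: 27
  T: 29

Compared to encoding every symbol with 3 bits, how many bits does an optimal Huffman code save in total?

Fixed-length: 3 bits × 127 symbols = 381 bits.
Huffman merges:
R(12) + X(14) → 26
U(21) + W(24) → 45
26 + P(27) → 53
T(29) + 45 → 74
53 + 74 → 127
Huffman total = 26 + 45 + 53 + 74 + 127 = 325 bits.
Saving = 381 − 325 = 56 bits.

56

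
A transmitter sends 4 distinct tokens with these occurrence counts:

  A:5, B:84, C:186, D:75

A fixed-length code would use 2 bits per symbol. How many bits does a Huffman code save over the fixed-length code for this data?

Fixed-length: 2 bits × 350 symbols = 700 bits.
Huffman merges:
A(5) + D(75) → 80
80 + B(84) → 164
164 + C(186) → 350
Huffman total = 80 + 164 + 350 = 594 bits.
Saving = 700 − 594 = 106 bits.

106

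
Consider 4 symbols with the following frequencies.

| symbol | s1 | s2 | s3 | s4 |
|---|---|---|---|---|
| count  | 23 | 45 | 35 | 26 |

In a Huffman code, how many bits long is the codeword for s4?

2

Repeatedly merge the two smallest:
combine s1(23), s4(26) → 49
combine s3(35), s2(45) → 80
combine 49, 80 → 129
s4's leaf is at depth 2, giving a 2-bit codeword.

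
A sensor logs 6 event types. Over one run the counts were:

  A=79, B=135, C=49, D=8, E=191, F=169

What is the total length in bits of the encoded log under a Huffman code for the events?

1455

Greedily combine the two least-frequent nodes:
D(8) + C(49) → 57
57 + A(79) → 136
B(135) + 136 → 271
F(169) + E(191) → 360
271 + 360 → 631
Total encoded bits = sum of merged weights = 57 + 136 + 271 + 360 + 631 = 1455.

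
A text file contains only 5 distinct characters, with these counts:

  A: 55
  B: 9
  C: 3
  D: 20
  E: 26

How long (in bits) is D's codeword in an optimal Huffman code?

Repeatedly merge the two smallest:
C(3) + B(9) → 12
12 + D(20) → 32
E(26) + 32 → 58
A(55) + 58 → 113
The subtree containing D is merged 3 times, so code length = 3.

3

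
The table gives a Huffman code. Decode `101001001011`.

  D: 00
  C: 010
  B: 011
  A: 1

Read left to right; each codeword is recognised as soon as it completes (prefix code):
  1→A | 010→C | 010→C | 010→C | 1→A | 1→A
Decoded message: ACCCAA

ACCCAA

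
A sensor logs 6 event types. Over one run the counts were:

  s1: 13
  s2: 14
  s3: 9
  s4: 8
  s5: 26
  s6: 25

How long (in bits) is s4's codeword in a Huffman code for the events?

Repeatedly merge the two smallest:
combine s4(8), s3(9) → 17
combine s1(13), s2(14) → 27
combine 17, s6(25) → 42
combine s5(26), 27 → 53
combine 42, 53 → 95
s4's leaf is at depth 3, giving a 3-bit codeword.

3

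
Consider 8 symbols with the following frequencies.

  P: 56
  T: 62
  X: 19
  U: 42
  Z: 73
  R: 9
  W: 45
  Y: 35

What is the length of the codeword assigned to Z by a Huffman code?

2

Repeatedly merge the two smallest:
merge R(9) and X(19): 28
merge 28 and Y(35): 63
merge U(42) and W(45): 87
merge P(56) and T(62): 118
merge 63 and Z(73): 136
merge 87 and 118: 205
merge 136 and 205: 341
Z sits 2 levels below the root, so its codeword is 2 bits.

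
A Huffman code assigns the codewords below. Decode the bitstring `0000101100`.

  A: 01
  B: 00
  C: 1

BBCACB

Read left to right; each codeword is recognised as soon as it completes (prefix code):
  00→B | 00→B | 1→C | 01→A | 1→C | 00→B
Decoded message: BBCACB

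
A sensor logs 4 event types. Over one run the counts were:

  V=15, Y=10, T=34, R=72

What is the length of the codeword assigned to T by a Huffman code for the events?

2

Repeatedly merge the two smallest:
combine Y(10), V(15) → 25
combine 25, T(34) → 59
combine 59, R(72) → 131
The subtree containing T is merged 2 times, so code length = 2.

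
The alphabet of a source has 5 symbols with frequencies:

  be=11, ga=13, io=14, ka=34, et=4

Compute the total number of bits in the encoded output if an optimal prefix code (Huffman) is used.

Merge the two smallest weights repeatedly:
et(4) + be(11) → 15
ga(13) + io(14) → 27
15 + 27 → 42
ka(34) + 42 → 76
The encoded length is the sum of every internal node's weight: 15 + 27 + 42 + 76 = 160 bits.

160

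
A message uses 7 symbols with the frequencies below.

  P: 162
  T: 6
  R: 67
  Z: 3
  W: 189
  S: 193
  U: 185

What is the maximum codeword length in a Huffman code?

5

Merge the two lowest-weight nodes at each step:
combine Z(3), T(6) → 9
combine 9, R(67) → 76
combine 76, P(162) → 238
combine U(185), W(189) → 374
combine S(193), 238 → 431
combine 374, 431 → 805
Maximum depth reached is 5.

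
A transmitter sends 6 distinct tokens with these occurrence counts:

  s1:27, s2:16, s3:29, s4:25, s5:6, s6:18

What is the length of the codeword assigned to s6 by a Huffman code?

3

Huffman merges, smallest pair first:
s5(6) + s2(16) → 22
s6(18) + 22 → 40
s4(25) + s1(27) → 52
s3(29) + 40 → 69
52 + 69 → 121
s6's leaf is at depth 3, giving a 3-bit codeword.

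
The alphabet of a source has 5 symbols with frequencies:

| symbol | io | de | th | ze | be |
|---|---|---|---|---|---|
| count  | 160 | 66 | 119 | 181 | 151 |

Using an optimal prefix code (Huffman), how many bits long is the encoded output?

Merge the two smallest weights repeatedly:
merge de(66) and th(119): 185
merge be(151) and io(160): 311
merge ze(181) and 185: 366
merge 311 and 366: 677
The encoded length is the sum of every internal node's weight: 185 + 311 + 366 + 677 = 1539 bits.

1539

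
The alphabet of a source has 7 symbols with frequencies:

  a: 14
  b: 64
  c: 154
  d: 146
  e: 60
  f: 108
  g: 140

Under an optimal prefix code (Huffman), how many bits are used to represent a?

Repeatedly merge the two smallest:
merge a(14) and e(60): 74
merge b(64) and 74: 138
merge f(108) and 138: 246
merge g(140) and d(146): 286
merge c(154) and 246: 400
merge 286 and 400: 686
a's leaf is at depth 5, giving a 5-bit codeword.

5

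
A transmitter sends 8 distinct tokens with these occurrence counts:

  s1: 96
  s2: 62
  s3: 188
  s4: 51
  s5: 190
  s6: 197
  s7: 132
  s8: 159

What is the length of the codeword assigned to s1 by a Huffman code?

Huffman merges, smallest pair first:
s4(51) + s2(62) → 113
s1(96) + 113 → 209
s7(132) + s8(159) → 291
s3(188) + s5(190) → 378
s6(197) + 209 → 406
291 + 378 → 669
406 + 669 → 1075
s1's leaf is at depth 3, giving a 3-bit codeword.

3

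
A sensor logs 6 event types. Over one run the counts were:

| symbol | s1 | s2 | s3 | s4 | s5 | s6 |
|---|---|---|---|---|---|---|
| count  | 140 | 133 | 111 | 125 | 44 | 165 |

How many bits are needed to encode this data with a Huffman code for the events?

1849

Greedily combine the two least-frequent nodes:
combine s5(44), s3(111) → 155
combine s4(125), s2(133) → 258
combine s1(140), 155 → 295
combine s6(165), 258 → 423
combine 295, 423 → 718
The encoded length is the sum of every internal node's weight: 155 + 258 + 295 + 423 + 718 = 1849 bits.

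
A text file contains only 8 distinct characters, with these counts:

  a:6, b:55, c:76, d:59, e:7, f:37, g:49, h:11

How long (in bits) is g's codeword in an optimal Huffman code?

Huffman merges, smallest pair first:
combine a(6), e(7) → 13
combine h(11), 13 → 24
combine 24, f(37) → 61
combine g(49), b(55) → 104
combine d(59), 61 → 120
combine c(76), 104 → 180
combine 120, 180 → 300
g sits 3 levels below the root, so its codeword is 3 bits.

3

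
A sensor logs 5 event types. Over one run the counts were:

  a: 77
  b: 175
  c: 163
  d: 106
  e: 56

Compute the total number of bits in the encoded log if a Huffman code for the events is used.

1287

Build the Huffman tree bottom-up:
combine e(56), a(77) → 133
combine d(106), 133 → 239
combine c(163), b(175) → 338
combine 239, 338 → 577
The encoded length is the sum of every internal node's weight: 133 + 239 + 338 + 577 = 1287 bits.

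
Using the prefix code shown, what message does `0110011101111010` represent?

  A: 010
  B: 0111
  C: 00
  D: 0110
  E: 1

DBBEA

Read left to right; each codeword is recognised as soon as it completes (prefix code):
  0110→D | 0111→B | 0111→B | 1→E | 010→A
Decoded message: DBBEA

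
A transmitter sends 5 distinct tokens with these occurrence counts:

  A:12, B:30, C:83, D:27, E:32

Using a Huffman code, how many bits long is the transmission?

Merge the two smallest weights repeatedly:
A(12) + D(27) → 39
B(30) + E(32) → 62
39 + 62 → 101
C(83) + 101 → 184
Each symbol's bit-cost is frequency × depth; summing gives 386 bits (equivalently 39 + 62 + 101 + 184).

386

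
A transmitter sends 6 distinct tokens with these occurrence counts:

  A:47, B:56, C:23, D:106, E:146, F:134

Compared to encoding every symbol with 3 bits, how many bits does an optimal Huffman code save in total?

316

Fixed-length: 3 bits × 512 symbols = 1536 bits.
Huffman merges:
C(23) + A(47) → 70
B(56) + 70 → 126
D(106) + 126 → 232
F(134) + E(146) → 280
232 + 280 → 512
Huffman total = 70 + 126 + 232 + 280 + 512 = 1220 bits.
Saving = 1536 − 1220 = 316 bits.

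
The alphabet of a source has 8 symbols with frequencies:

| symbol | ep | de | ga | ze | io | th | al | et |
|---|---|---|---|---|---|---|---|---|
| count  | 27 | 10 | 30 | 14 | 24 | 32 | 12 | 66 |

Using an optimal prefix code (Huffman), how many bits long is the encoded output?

Greedily combine the two least-frequent nodes:
merge de(10) and al(12): 22
merge ze(14) and 22: 36
merge io(24) and ep(27): 51
merge ga(30) and th(32): 62
merge 36 and 51: 87
merge 62 and et(66): 128
merge 87 and 128: 215
Total encoded bits = sum of merged weights = 22 + 36 + 51 + 62 + 87 + 128 + 215 = 601.

601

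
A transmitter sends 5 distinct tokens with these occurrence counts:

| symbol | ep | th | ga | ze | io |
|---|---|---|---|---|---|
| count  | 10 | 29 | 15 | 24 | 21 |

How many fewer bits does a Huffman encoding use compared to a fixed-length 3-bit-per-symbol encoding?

Fixed-length: 3 bits × 99 symbols = 297 bits.
Huffman merges:
ep(10) + ga(15) → 25
io(21) + ze(24) → 45
25 + th(29) → 54
45 + 54 → 99
Huffman total = 25 + 45 + 54 + 99 = 223 bits.
Saving = 297 − 223 = 74 bits.

74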